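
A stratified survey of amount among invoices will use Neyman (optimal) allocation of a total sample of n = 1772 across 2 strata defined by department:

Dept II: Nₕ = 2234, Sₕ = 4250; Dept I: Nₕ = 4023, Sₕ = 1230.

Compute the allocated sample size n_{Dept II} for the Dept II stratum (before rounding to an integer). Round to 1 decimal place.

1164.9

Neyman allocation: nₕ = n·NₕSₕ / Σⱼ NⱼSⱼ.
Σ NⱼSⱼ = 2234·4250 + 4023·1230 = 1.444279 × 10^7.
n_{Dept II} = 1772·2234·4250 / (1.444279 × 10^7) = 1164.9.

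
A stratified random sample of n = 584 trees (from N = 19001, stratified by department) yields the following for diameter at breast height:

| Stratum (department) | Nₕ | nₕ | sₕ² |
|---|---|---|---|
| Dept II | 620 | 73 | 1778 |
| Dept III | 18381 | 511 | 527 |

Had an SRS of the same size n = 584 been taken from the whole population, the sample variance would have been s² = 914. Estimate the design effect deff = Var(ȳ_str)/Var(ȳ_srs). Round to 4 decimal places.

0.6336

Var(ȳ_str) = Σ Wₕ²(1−fₕ)sₕ²/nₕ with Wₕ = Nₕ/19001:
  Dept II: (620/19001)²·(1−73/620)·1778/73 = 0.022878892
  Dept III: (18381/19001)²·(1−511/18381)·527/511 = 0.93827574
  → Var(ȳ_str) = 0.96115463.
Var(ȳ_srs) = (1 − 584/19001)·914/584 = 1.5169658.
deff = 0.96115463 / 1.5169658 = 0.6336.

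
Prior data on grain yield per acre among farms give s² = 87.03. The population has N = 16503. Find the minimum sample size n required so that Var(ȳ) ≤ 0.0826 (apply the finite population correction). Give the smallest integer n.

Without fpc, n₀ = s²/D = 87.03/0.0826 = 1053.6320.
With fpc, (1 − n/N)·s²/n ≤ D requires n ≥ n₀/(1 + n₀/N) = 1053.6320/(1 + 1053.6320/16503) = 990.4000.
Rounding up, n = 991.

991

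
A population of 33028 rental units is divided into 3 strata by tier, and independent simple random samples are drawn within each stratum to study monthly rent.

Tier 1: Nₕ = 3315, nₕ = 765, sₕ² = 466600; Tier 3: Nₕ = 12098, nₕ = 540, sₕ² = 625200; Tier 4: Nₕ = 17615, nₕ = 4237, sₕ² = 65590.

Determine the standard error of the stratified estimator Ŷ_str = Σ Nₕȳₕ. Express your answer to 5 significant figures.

Var(Ŷ_str) = Σₕ Nₕ²(1 − fₕ)sₕ²/nₕ.
Tier 1: 3315²·(1 − 765/3315)·466600/765 = 5.15593 × 10^9.
Tier 3: 12098²·(1 − 540/12098)·625200/540 = 1.6189054 × 10^11.
Tier 4: 17615²·(1 − 4237/17615)·65590/4237 = 3.6479847 × 10^9.
Sum = 1.7069445 × 10^11.
SE = √(1.7069445 × 10^11) = 413150.

413150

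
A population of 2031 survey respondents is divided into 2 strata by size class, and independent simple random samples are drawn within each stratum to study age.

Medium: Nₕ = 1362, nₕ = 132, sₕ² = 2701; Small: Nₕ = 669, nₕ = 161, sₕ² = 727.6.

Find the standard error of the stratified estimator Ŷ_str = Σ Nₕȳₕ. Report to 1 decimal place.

5984.6

Var(Ŷ_str) = Σₕ Nₕ²(1 − fₕ)sₕ²/nₕ.
Medium: 1362²·(1 − 132/1362)·2701/132 = 3.4279373 × 10^7.
Small: 669²·(1 − 161/669)·727.6/161 = 1.5358777 × 10^6.
Sum = 3.5815251 × 10^7.
SE = √(3.5815251 × 10^7) = 5984.6.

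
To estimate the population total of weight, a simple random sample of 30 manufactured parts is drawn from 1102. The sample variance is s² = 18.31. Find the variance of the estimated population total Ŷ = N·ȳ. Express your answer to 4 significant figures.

721000

Var(Ŷ) = N²·Var(ȳ) = N²·(1 − n/N)·s²/n.
f = 30/1102 = 0.02722323; Var(ȳ) = 0.97277677·18.31/30 = 0.59371809.
Var(Ŷ) = 1102² · 0.59371809 = 721013.62.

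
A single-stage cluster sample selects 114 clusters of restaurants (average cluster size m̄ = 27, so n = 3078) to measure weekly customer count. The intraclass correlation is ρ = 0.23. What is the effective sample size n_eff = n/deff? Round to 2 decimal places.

440.97

deff = 1 + (27 − 1)·0.23 = 1 + 5.98 = 6.98.
n_eff = 3078 / 6.98 = 440.97.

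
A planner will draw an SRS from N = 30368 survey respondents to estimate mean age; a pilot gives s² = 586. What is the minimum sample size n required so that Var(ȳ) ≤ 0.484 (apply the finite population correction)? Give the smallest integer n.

Without fpc, n₀ = s²/D = 586/0.484 = 1210.7438.
With fpc, (1 − n/N)·s²/n ≤ D requires n ≥ n₀/(1 + n₀/N) = 1210.7438/(1 + 1210.7438/30368) = 1164.3233.
Rounding up, n = 1165.

1165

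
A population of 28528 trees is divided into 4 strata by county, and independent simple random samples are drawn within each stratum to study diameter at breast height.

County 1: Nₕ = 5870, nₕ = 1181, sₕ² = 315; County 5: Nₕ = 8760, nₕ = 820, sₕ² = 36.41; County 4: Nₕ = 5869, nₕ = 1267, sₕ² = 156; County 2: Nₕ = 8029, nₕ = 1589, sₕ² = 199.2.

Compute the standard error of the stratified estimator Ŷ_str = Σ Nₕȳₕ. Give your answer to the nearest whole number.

4499

Var(Ŷ_str) = Σₕ Nₕ²(1 − fₕ)sₕ²/nₕ.
County 1: 5870²·(1 − 1181/5870)·315/1181 = 7.3414017 × 10^6.
County 5: 8760²·(1 − 820/8760)·36.41/820 = 3.088385 × 10^6.
County 4: 5869²·(1 − 1267/5869)·156/1267 = 3.3255134 × 10^6.
County 2: 8029²·(1 − 1589/8029)·199.2/1589 = 6.4820558 × 10^6.
Sum = 2.0237356 × 10^7.
SE = √(2.0237356 × 10^7) = 4499.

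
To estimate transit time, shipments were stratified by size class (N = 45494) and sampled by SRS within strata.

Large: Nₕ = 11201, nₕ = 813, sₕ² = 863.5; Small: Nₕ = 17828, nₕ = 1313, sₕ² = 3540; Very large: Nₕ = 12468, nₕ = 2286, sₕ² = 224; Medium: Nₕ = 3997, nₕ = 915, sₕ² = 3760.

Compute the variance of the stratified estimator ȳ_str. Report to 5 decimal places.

Var(ȳ_str) = Σₕ Wₕ²(1 − fₕ)sₕ²/nₕ with Wₕ = Nₕ/N, N = 45494.
Large: Wₕ = 0.24620829; term = 0.24620829²·(1 − 0.07258281)·863.5/813 = 0.059710717.
Small: Wₕ = 0.39187585; term = 0.39187585²·(1 − 0.07364819)·3540/1313 = 0.38354073.
Very large: Wₕ = 0.27405812; term = 0.27405812²·(1 − 0.18334937)·224/2286 = 0.0060102624.
Medium: Wₕ = 0.08785774; term = 0.08785774²·(1 − 0.22892169)·3760/915 = 0.024458245.
Sum = 0.47371995.

0.47372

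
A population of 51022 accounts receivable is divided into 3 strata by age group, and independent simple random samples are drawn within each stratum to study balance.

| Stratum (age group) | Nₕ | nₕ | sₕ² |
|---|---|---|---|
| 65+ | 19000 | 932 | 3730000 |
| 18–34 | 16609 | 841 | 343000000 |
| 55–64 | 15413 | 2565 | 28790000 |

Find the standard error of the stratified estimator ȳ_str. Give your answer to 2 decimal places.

205.94

Var(ȳ_str) = Σₕ Wₕ²(1 − fₕ)sₕ²/nₕ with Wₕ = Nₕ/N, N = 51022.
65+: Wₕ = 0.37238838; term = 0.37238838²·(1 − 0.04905263)·3730000/932 = 527.76629.
18–34: Wₕ = 0.32552624; term = 0.32552624²·(1 − 0.05063520)·343000000/841 = 41030.165.
55–64: Wₕ = 0.30208537; term = 0.30208537²·(1 − 0.16641796)·28790000/2565 = 853.81159.
Sum = 42411.743.
SE = √(42411.743) = 205.94.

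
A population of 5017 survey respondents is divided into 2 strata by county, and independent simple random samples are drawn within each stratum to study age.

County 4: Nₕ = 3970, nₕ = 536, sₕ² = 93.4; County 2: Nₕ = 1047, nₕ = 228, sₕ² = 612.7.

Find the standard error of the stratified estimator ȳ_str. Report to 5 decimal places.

0.43120

Var(ȳ_str) = Σₕ Wₕ²(1 − fₕ)sₕ²/nₕ with Wₕ = Nₕ/N, N = 5017.
County 4: Wₕ = 0.79130955; term = 0.79130955²·(1 − 0.13501259)·93.4/536 = 0.094381023.
County 2: Wₕ = 0.20869045; term = 0.20869045²·(1 − 0.21776504)·612.7/228 = 0.091549382.
Sum = 0.18593041.
SE = √(0.18593041) = 0.43120.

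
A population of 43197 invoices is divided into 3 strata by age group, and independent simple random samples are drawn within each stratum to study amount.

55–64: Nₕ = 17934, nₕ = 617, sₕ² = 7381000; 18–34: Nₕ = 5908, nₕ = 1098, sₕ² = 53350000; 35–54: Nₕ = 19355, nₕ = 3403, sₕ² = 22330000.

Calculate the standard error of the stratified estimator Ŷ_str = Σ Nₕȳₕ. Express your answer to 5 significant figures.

2.6687 × 10^6

Var(Ŷ_str) = Σₕ Nₕ²(1 − fₕ)sₕ²/nₕ.
55–64: 17934²·(1 − 617/17934)·7381000/617 = 3.71518 × 10^12.
18–34: 5908²·(1 − 1098/5908)·53350000/1098 = 1.3807582 × 10^12.
35–54: 19355²·(1 − 3403/19355)·22330000/3403 = 2.0259797 × 10^12.
Sum = 7.1219179 × 10^12.
SE = √(7.1219179 × 10^12) = 2.6687 × 10^6.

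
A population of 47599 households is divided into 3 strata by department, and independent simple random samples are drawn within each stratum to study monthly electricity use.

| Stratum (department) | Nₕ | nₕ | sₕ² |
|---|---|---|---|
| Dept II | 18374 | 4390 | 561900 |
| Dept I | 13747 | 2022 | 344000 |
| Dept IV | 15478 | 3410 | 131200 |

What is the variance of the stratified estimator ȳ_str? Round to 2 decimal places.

Var(ȳ_str) = Σₕ Wₕ²(1 − fₕ)sₕ²/nₕ with Wₕ = Nₕ/N, N = 47599.
Dept II: Wₕ = 0.38601651; term = 0.38601651²·(1 − 0.23892457)·561900/4390 = 14.515566.
Dept I: Wₕ = 0.28880859; term = 0.28880859²·(1 − 0.14708664)·344000/2022 = 12.103262.
Dept IV: Wₕ = 0.32517490; term = 0.32517490²·(1 − 0.22031270)·131200/3410 = 3.1720056.
Sum = 29.790834.

29.79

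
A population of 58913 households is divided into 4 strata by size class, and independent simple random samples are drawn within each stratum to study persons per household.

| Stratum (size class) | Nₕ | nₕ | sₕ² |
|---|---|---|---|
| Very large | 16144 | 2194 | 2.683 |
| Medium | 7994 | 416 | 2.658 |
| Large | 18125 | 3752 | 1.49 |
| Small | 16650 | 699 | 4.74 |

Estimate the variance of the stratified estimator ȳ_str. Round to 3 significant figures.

7.40 × 10^-4

Var(ȳ_str) = Σₕ Wₕ²(1 − fₕ)sₕ²/nₕ with Wₕ = Nₕ/N, N = 58913.
Very large: Wₕ = 0.27403120; term = 0.27403120²·(1 − 0.13590188)·2.683/2194 = 7.9350036 × 10^-5.
Medium: Wₕ = 0.13569161; term = 0.13569161²·(1 − 0.05203903)·2.658/416 = 1.1152137 × 10^-4.
Large: Wₕ = 0.30765705; term = 0.30765705²·(1 − 0.20700690)·1.49/3752 = 2.9807572 × 10^-5.
Small: Wₕ = 0.28262013; term = 0.28262013²·(1 − 0.04198198)·4.74/699 = 5.1889686 × 10^-4.
Sum = 7.3957584 × 10^-4.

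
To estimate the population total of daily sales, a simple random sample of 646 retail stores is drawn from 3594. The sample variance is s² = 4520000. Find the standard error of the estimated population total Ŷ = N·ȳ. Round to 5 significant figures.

Var(Ŷ) = N²·Var(ȳ) = N²·(1 − n/N)·s²/n.
f = 646/3594 = 0.17974402; Var(ȳ) = 0.82025598·4520000/646 = 5739.2524.
Var(Ŷ) = 3594² · 5739.2524 = 7.4132982 × 10^10.
SE(Ŷ) = √(7.4132982 × 10^10) = 272270.

272270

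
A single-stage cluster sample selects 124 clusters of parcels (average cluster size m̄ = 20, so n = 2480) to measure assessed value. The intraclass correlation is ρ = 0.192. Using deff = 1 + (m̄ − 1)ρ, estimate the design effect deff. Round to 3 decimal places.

4.648

deff = 1 + (20 − 1)·0.192 = 1 + 3.648 = 4.648.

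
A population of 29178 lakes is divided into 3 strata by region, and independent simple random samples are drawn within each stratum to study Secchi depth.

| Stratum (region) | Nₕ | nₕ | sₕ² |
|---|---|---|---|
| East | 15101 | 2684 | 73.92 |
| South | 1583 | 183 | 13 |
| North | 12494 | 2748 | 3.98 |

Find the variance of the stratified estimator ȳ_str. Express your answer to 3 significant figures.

0.00646

Var(ȳ_str) = Σₕ Wₕ²(1 − fₕ)sₕ²/nₕ with Wₕ = Nₕ/N, N = 29178.
East: Wₕ = 0.51754747; term = 0.51754747²·(1 − 0.17773657)·73.92/2684 = 0.0060658378.
South: Wₕ = 0.05425320; term = 0.05425320²·(1 − 0.11560328)·13/183 = 1.8492268 × 10^-4.
North: Wₕ = 0.42819933; term = 0.42819933²·(1 − 0.21994557)·3.98/2748 = 2.0714918 × 10^-4.
Sum = 0.0064579097.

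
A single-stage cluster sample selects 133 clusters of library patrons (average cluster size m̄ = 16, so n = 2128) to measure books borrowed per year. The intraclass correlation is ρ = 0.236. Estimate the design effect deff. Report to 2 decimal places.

4.54

deff = 1 + (16 − 1)·0.236 = 1 + 3.54 = 4.54.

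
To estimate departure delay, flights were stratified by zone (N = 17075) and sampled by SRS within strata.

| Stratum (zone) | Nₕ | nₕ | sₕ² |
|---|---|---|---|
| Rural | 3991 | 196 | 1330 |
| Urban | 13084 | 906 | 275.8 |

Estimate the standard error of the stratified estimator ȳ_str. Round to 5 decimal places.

0.72033

Var(ȳ_str) = Σₕ Wₕ²(1 − fₕ)sₕ²/nₕ with Wₕ = Nₕ/N, N = 17075.
Rural: Wₕ = 0.23373353; term = 0.23373353²·(1 − 0.04911050)·1330/196 = 0.35250692.
Urban: Wₕ = 0.76626647; term = 0.76626647²·(1 − 0.06924488)·275.8/906 = 0.16636469.
Sum = 0.51887161.
SE = √(0.51887161) = 0.72033.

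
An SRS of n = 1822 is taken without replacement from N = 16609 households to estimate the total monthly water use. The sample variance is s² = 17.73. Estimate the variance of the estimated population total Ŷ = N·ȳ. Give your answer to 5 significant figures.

2.3899 × 10^6

Var(Ŷ) = N²·Var(ȳ) = N²·(1 − n/N)·s²/n.
f = 1822/16609 = 0.10969956; Var(ȳ) = 0.89030044·17.73/1822 = 0.0086635712.
Var(Ŷ) = 16609² · 0.0086635712 = 2.3899231 × 10^6.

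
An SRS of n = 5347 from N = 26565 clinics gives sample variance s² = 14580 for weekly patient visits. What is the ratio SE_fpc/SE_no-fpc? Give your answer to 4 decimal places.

f = n/N = 5347/26565 = 0.20127988.
SE_no-fpc = √(s²/n) = 1.6512912; SE_fpc = √((1−f)s²/n) = 1.4757778.
Ratio = √(1−f) = 0.89371143.

0.8937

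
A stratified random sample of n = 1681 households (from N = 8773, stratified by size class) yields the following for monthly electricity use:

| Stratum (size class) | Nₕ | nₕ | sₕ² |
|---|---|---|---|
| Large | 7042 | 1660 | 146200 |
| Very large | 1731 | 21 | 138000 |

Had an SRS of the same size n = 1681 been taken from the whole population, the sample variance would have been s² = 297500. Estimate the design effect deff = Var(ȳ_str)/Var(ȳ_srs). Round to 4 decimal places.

Var(ȳ_str) = Σ Wₕ²(1−fₕ)sₕ²/nₕ with Wₕ = Nₕ/8773:
  Large: (7042/8773)²·(1−1660/7042)·146200/1660 = 43.369333
  Very large: (1731/8773)²·(1−21/1731)·138000/21 = 252.72995
  → Var(ȳ_str) = 296.09928.
Var(ȳ_srs) = (1 − 1681/8773)·297500/1681 = 143.06713.
deff = 296.09928 / 143.06713 = 2.0697.

2.0697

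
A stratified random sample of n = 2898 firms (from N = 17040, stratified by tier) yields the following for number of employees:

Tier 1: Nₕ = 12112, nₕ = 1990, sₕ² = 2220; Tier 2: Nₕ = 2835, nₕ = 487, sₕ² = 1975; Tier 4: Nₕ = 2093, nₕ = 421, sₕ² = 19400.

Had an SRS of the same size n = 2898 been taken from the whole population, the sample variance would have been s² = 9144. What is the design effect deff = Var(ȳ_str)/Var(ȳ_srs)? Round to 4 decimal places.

0.4275

Var(ȳ_str) = Σ Wₕ²(1−fₕ)sₕ²/nₕ with Wₕ = Nₕ/17040:
  Tier 1: (12112/17040)²·(1−1990/12112)·2220/1990 = 0.47102387
  Tier 2: (2835/17040)²·(1−487/2835)·1975/487 = 0.092971559
  Tier 4: (2093/17040)²·(1−421/2093)·19400/421 = 0.55537452
  → Var(ȳ_str) = 1.1193699.
Var(ȳ_srs) = (1 − 2898/17040)·9144/2898 = 2.6186598.
deff = 1.1193699 / 2.6186598 = 0.4275.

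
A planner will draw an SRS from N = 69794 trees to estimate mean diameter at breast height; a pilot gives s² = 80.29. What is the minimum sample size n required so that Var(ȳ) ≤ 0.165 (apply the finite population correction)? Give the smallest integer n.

484

Without fpc, n₀ = s²/D = 80.29/0.165 = 486.6061.
With fpc, (1 − n/N)·s²/n ≤ D requires n ≥ n₀/(1 + n₀/N) = 486.6061/(1 + 486.6061/69794) = 483.2370.
Rounding up, n = 484.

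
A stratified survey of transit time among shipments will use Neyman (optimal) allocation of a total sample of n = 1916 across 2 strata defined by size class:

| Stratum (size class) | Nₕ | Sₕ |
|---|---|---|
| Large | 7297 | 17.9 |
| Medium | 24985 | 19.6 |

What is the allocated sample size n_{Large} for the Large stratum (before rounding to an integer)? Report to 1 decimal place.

Neyman allocation: nₕ = n·NₕSₕ / Σⱼ NⱼSⱼ.
Σ NⱼSⱼ = 7297·17.9 + 24985·19.6 = 620322.3.
n_{Large} = 1916·7297·17.9 / 620322.3 = 403.4.

403.4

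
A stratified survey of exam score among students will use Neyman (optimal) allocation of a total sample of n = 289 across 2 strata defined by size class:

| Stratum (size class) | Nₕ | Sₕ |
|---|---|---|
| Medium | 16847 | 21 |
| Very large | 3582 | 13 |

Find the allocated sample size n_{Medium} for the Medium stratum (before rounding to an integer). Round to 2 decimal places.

255.39

Neyman allocation: nₕ = n·NₕSₕ / Σⱼ NⱼSⱼ.
Σ NⱼSⱼ = 16847·21 + 3582·13 = 400353.
n_{Medium} = 289·16847·21 / 400353 = 255.39.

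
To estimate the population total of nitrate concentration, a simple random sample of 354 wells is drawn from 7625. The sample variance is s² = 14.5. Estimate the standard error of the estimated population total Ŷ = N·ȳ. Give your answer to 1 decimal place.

1507.0

Var(Ŷ) = N²·Var(ȳ) = N²·(1 − n/N)·s²/n.
f = 354/7625 = 0.04642623; Var(ȳ) = 0.95357377·14.5/354 = 0.039058813.
Var(Ŷ) = 7625² · 0.039058813 = 2.2709038 × 10^6.
SE(Ŷ) = √(2.2709038 × 10^6) = 1507.0.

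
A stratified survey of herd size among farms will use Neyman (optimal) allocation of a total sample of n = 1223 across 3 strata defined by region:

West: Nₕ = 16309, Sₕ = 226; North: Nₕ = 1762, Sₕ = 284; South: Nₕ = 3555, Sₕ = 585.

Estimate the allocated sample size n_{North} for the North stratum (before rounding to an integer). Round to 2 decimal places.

97.67

Neyman allocation: nₕ = n·NₕSₕ / Σⱼ NⱼSⱼ.
Σ NⱼSⱼ = 16309·226 + 1762·284 + 3555·585 = 6.265917 × 10^6.
n_{North} = 1223·1762·284 / (6.265917 × 10^6) = 97.67.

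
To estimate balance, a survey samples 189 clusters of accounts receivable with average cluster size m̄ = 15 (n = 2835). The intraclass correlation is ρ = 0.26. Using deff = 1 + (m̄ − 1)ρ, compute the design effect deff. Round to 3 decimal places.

deff = 1 + (15 − 1)·0.26 = 1 + 3.64 = 4.64.

4.640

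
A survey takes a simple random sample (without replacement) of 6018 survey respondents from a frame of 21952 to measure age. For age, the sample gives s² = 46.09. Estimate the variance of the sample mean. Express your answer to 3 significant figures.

0.00556

Under SRS without replacement, Var(ȳ) = (1 − f)·s²/n with f = n/N = 6018/21952 = 0.27414359.
Var(ȳ) = (1 − 0.27414359)·46.09/6018 = 0.72585641·0.0076586906 = 0.0055591097.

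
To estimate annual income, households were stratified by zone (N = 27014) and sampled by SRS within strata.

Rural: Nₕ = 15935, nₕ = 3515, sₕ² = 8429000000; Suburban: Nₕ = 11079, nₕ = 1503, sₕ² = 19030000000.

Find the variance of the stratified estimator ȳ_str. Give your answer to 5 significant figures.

2.4911 × 10^6

Var(ȳ_str) = Σₕ Wₕ²(1 − fₕ)sₕ²/nₕ with Wₕ = Nₕ/N, N = 27014.
Rural: Wₕ = 0.58987932; term = 0.58987932²·(1 − 0.22058362)·8429000000/3515 = 650349.18.
Suburban: Wₕ = 0.41012068; term = 0.41012068²·(1 − 0.13566206)·19030000000/1503 = 1.8407157 × 10^6.
Sum = 2.4910649 × 10^6.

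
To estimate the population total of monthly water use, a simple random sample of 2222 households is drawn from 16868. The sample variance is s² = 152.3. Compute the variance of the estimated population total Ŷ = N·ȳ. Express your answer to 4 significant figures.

1.693 × 10^7

Var(Ŷ) = N²·Var(ȳ) = N²·(1 − n/N)·s²/n.
f = 2222/16868 = 0.13172872; Var(ȳ) = 0.86827128·152.3/2222 = 0.059512924.
Var(Ŷ) = 16868² · 0.059512924 = 1.6933178 × 10^7.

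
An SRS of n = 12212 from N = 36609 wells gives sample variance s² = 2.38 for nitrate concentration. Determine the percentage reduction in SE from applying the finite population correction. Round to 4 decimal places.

18.3654

f = n/N = 12212/36609 = 0.33357917.
SE_no-fpc = √(s²/n) = 0.013960311; SE_fpc = √((1−f)s²/n) = 0.011396444.
Ratio = √(1−f) = 0.81634602. Reduction = 100·(1 − 0.81634602) = 18.3654%.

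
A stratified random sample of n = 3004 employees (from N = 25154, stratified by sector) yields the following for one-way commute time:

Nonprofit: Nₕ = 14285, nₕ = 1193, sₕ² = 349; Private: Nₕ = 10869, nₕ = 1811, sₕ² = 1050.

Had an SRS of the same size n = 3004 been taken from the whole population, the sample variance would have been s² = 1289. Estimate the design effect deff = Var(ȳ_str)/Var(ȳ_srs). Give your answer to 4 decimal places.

0.4676

Var(ȳ_str) = Σ Wₕ²(1−fₕ)sₕ²/nₕ with Wₕ = Nₕ/25154:
  Nonprofit: (14285/25154)²·(1−1193/14285)·349/1193 = 0.086468338
  Private: (10869/25154)²·(1−1811/10869)·1050/1811 = 0.090214977
  → Var(ȳ_str) = 0.17668332.
Var(ȳ_srs) = (1 − 3004/25154)·1289/3004 = 0.37785021.
deff = 0.17668332 / 0.37785021 = 0.4676.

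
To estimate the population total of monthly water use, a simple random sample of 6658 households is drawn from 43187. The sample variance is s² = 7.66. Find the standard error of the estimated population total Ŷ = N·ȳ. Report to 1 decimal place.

1347.2

Var(Ŷ) = N²·Var(ȳ) = N²·(1 − n/N)·s²/n.
f = 6658/43187 = 0.15416676; Var(ȳ) = 0.84583324·7.66/6658 = 9.7312745 × 10^-4.
Var(Ŷ) = 43187² · (9.7312745 × 10^-4) = 1.8149965 × 10^6.
SE(Ŷ) = √(1.8149965 × 10^6) = 1347.2.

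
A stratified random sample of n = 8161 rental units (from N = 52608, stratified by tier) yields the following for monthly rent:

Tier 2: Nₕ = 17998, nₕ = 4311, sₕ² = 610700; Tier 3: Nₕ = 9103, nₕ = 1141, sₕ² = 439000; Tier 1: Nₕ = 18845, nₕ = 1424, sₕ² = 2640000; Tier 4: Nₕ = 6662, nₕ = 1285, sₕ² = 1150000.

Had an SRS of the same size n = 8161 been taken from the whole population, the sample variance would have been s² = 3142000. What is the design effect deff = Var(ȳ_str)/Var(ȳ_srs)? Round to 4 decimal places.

0.7814

Var(ȳ_str) = Σ Wₕ²(1−fₕ)sₕ²/nₕ with Wₕ = Nₕ/52608:
  Tier 2: (17998/52608)²·(1−4311/17998)·610700/4311 = 12.608947
  Tier 3: (9103/52608)²·(1−1141/9103)·439000/1141 = 10.075857
  Tier 1: (18845/52608)²·(1−1424/18845)·2640000/1424 = 219.91739
  Tier 4: (6662/52608)²·(1−1285/6662)·1150000/1285 = 11.583393
  → Var(ȳ_str) = 254.18559.
Var(ȳ_srs) = (1 − 8161/52608)·3142000/8161 = 325.27708.
deff = 254.18559 / 325.27708 = 0.7814.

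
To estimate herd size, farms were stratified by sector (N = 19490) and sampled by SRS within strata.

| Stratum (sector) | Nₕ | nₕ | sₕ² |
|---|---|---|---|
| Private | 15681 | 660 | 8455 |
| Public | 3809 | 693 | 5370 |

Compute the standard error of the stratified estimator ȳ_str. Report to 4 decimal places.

Var(ȳ_str) = Σₕ Wₕ²(1 − fₕ)sₕ²/nₕ with Wₕ = Nₕ/N, N = 19490.
Private: Wₕ = 0.80456644; term = 0.80456644²·(1 − 0.04208915)·8455/660 = 7.9436225.
Public: Wₕ = 0.19543356; term = 0.19543356²·(1 − 0.18193752)·5370/693 = 0.24211728.
Sum = 8.1857398.
SE = √(8.1857398) = 2.8611.

2.8611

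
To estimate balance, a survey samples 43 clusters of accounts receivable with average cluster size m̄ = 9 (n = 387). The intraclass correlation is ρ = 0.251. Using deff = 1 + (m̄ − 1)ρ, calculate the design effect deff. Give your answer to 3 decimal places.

deff = 1 + (9 − 1)·0.251 = 1 + 2.008 = 3.008.

3.008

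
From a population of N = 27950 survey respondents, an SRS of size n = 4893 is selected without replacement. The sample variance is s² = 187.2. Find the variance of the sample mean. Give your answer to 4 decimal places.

Under SRS without replacement, Var(ȳ) = (1 − f)·s²/n with f = n/N = 4893/27950 = 0.17506261.
Var(ȳ) = (1 − 0.17506261)·187.2/4893 = 0.82493739·0.038258737 = 0.031561063.

0.0316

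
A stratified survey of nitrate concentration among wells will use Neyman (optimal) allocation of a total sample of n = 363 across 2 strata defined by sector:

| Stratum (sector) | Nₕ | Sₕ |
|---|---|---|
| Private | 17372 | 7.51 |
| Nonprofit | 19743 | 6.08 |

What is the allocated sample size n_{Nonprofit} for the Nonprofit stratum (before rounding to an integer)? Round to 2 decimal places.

173.95

Neyman allocation: nₕ = n·NₕSₕ / Σⱼ NⱼSⱼ.
Σ NⱼSⱼ = 17372·7.51 + 19743·6.08 = 250501.16.
n_{Nonprofit} = 363·19743·6.08 / 250501.16 = 173.95.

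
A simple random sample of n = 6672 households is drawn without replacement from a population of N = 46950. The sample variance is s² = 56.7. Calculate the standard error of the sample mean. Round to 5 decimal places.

Under SRS without replacement, Var(ȳ) = (1 − f)·s²/n with f = n/N = 6672/46950 = 0.14210863.
Var(ȳ) = (1 − 0.14210863)·56.7/6672 = 0.85789137·0.0084982014 = 0.0072905337.
SE(ȳ) = √(0.0072905337) = 0.08538.

0.08538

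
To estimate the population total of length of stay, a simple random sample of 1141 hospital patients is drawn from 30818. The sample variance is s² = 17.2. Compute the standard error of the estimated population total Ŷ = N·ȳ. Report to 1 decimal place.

Var(Ŷ) = N²·Var(ȳ) = N²·(1 − n/N)·s²/n.
f = 1141/30818 = 0.03702382; Var(ȳ) = 0.96297618·17.2/1141 = 0.014516381.
Var(Ŷ) = 30818² · 0.014516381 = 1.378692 × 10^7.
SE(Ŷ) = √(1.378692 × 10^7) = 3713.1.

3713.1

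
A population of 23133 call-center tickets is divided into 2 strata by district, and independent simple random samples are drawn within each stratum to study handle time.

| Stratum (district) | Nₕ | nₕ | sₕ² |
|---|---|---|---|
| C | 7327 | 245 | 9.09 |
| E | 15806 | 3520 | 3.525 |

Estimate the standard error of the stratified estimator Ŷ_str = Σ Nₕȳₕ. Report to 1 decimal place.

Var(Ŷ_str) = Σₕ Nₕ²(1 − fₕ)sₕ²/nₕ.
C: 7327²·(1 − 245/7327)·9.09/245 = 1.925218 × 10^6.
E: 15806²·(1 − 3520/15806)·3.525/3520 = 194468.36.
Sum = 2.1196864 × 10^6.
SE = √(2.1196864 × 10^6) = 1455.9.

1455.9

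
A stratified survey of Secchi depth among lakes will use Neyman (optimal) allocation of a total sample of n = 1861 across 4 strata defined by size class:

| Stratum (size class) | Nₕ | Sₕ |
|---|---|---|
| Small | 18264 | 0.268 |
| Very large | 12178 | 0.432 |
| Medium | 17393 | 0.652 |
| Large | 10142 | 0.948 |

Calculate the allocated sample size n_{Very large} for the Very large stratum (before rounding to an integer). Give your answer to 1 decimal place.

Neyman allocation: nₕ = n·NₕSₕ / Σⱼ NⱼSⱼ.
Σ NⱼSⱼ = 18264·0.268 + 12178·0.432 + 17393·0.652 + 10142·0.948 = 31110.5.
n_{Very large} = 1861·12178·0.432 / 31110.5 = 314.7.

314.7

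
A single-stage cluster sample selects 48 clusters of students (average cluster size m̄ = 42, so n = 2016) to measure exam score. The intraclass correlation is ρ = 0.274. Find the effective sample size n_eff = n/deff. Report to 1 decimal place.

deff = 1 + (42 − 1)·0.274 = 1 + 11.234 = 12.234.
n_eff = 2016 / 12.234 = 164.8.

164.8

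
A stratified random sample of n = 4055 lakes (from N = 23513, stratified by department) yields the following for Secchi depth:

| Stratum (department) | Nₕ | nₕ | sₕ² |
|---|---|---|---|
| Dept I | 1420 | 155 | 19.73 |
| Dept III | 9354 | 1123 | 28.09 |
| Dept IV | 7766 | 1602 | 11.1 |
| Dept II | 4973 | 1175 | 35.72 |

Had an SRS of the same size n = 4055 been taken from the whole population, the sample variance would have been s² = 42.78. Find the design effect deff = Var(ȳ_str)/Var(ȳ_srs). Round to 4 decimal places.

0.6340

Var(ȳ_str) = Σ Wₕ²(1−fₕ)sₕ²/nₕ with Wₕ = Nₕ/23513:
  Dept I: (1420/23513)²·(1−155/1420)·19.73/155 = 4.1357871 × 10^-4
  Dept III: (9354/23513)²·(1−1123/9354)·28.09/1123 = 0.0034834202
  Dept IV: (7766/23513)²·(1−1602/7766)·11.1/1602 = 5.9993527 × 10^-4
  Dept II: (4973/23513)²·(1−1175/4973)·35.72/1175 = 0.0010385584
  → Var(ȳ_str) = 0.0055354926.
Var(ȳ_srs) = (1 − 4055/23513)·42.78/4055 = 0.0087305193.
deff = 0.0055354926 / 0.0087305193 = 0.6340.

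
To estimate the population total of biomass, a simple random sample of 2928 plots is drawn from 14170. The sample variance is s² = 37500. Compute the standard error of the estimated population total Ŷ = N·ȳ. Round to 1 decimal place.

45168.6

Var(Ŷ) = N²·Var(ȳ) = N²·(1 − n/N)·s²/n.
f = 2928/14170 = 0.20663373; Var(ȳ) = 0.79336627·37500/2928 = 10.160941.
Var(Ŷ) = 14170² · 10.160941 = 2.0402042 × 10^9.
SE(Ŷ) = √(2.0402042 × 10^9) = 45168.6.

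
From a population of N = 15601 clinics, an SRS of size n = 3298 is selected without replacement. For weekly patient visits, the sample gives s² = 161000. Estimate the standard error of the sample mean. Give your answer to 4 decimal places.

6.2046

Under SRS without replacement, Var(ȳ) = (1 − f)·s²/n with f = n/N = 3298/15601 = 0.21139671.
Var(ȳ) = (1 − 0.21139671)·161000/3298 = 0.78860329·48.817465 = 38.497614.
SE(ȳ) = √(38.497614) = 6.2046.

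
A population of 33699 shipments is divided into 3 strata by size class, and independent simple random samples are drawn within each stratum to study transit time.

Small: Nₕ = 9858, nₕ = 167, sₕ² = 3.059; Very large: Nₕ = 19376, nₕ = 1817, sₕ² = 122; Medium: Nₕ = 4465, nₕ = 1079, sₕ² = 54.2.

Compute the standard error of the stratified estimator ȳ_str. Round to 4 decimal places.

0.1494

Var(ȳ_str) = Σₕ Wₕ²(1 − fₕ)sₕ²/nₕ with Wₕ = Nₕ/N, N = 33699.
Small: Wₕ = 0.29253094; term = 0.29253094²·(1 − 0.01694056)·3.059/167 = 0.0015409423.
Very large: Wₕ = 0.57497255; term = 0.57497255²·(1 − 0.09377581)·122/1817 = 0.020115683.
Medium: Wₕ = 0.13249651; term = 0.13249651²·(1 − 0.24165733)·54.2/1079 = 6.6873219 × 10^-4.
Sum = 0.022325357.
SE = √(0.022325357) = 0.1494.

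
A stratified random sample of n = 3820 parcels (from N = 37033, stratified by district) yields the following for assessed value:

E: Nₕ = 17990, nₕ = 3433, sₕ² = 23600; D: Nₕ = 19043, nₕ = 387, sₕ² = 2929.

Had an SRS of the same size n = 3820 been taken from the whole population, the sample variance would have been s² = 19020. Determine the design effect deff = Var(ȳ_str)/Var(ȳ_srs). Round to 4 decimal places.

0.7330

Var(ȳ_str) = Σ Wₕ²(1−fₕ)sₕ²/nₕ with Wₕ = Nₕ/37033:
  E: (17990/37033)²·(1−3433/17990)·23600/3433 = 1.3126939
  D: (19043/37033)²·(1−387/19043)·2929/387 = 1.9605798
  → Var(ȳ_str) = 3.2732737.
Var(ȳ_srs) = (1 − 3820/37033)·19020/3820 = 4.4654616.
deff = 3.2732737 / 4.4654616 = 0.7330.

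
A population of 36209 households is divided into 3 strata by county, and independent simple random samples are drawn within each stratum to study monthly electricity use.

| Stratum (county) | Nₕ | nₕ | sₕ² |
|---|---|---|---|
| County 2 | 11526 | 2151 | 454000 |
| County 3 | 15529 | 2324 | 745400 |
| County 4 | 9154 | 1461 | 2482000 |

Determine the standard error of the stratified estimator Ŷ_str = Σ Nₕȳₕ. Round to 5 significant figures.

Var(Ŷ_str) = Σₕ Nₕ²(1 − fₕ)sₕ²/nₕ.
County 2: 11526²·(1 − 2151/11526)·454000/2151 = 2.2806851 × 10^10.
County 3: 15529²·(1 − 2324/15529)·745400/2324 = 6.5771108 × 10^10.
County 4: 9154²·(1 − 1461/9154)·2482000/1461 = 1.1963499 × 10^11.
Sum = 2.0821295 × 10^11.
SE = √(2.0821295 × 10^11) = 456300.

456300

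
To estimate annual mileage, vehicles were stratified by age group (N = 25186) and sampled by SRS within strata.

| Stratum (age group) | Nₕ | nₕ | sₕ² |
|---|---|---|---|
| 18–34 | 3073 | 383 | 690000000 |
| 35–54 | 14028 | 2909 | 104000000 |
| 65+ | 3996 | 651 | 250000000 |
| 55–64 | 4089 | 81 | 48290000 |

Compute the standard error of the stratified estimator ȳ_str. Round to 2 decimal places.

236.14

Var(ȳ_str) = Σₕ Wₕ²(1 − fₕ)sₕ²/nₕ with Wₕ = Nₕ/N, N = 25186.
18–34: Wₕ = 0.12201223; term = 0.12201223²·(1 − 0.12463391)·690000000/383 = 23477.225.
35–54: Wₕ = 0.55697610; term = 0.55697610²·(1 − 0.20737097)·104000000/2909 = 8790.8872.
65+: Wₕ = 0.15865957; term = 0.15865957²·(1 − 0.16291291)·250000000/651 = 8092.1183.
55–64: Wₕ = 0.16235210; term = 0.16235210²·(1 − 0.01980924)·48290000/81 = 15402.762.
Sum = 55762.993.
SE = √(55762.993) = 236.14.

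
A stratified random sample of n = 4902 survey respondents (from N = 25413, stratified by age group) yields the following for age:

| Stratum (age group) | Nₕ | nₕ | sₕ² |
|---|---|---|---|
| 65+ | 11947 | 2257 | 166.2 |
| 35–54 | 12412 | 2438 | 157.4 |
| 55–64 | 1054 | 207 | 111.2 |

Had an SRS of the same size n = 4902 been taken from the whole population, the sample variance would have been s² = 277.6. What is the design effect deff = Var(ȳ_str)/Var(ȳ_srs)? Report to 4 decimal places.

Var(ȳ_str) = Σ Wₕ²(1−fₕ)sₕ²/nₕ with Wₕ = Nₕ/25413:
  65+: (11947/25413)²·(1−2257/11947)·166.2/2257 = 0.013199887
  35–54: (12412/25413)²·(1−2438/12412)·157.4/2438 = 0.012375715
  55–64: (1054/25413)²·(1−207/1054)·111.2/207 = 7.4258571 × 10^-4
  → Var(ȳ_str) = 0.026318188.
Var(ȳ_srs) = (1 − 4902/25413)·277.6/4902 = 0.045706404.
deff = 0.026318188 / 0.045706404 = 0.5758.

0.5758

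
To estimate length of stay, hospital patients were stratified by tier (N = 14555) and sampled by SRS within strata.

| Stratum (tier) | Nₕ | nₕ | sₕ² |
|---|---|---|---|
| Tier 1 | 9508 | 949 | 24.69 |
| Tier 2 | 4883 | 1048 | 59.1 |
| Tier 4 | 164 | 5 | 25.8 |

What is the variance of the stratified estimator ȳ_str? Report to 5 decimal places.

Var(ȳ_str) = Σₕ Wₕ²(1 − fₕ)sₕ²/nₕ with Wₕ = Nₕ/N, N = 14555.
Tier 1: Wₕ = 0.65324631; term = 0.65324631²·(1 − 0.09981069)·24.69/949 = 0.0099940762.
Tier 2: Wₕ = 0.33548609; term = 0.33548609²·(1 − 0.21462216)·59.1/1048 = 0.0049848704.
Tier 4: Wₕ = 0.01126761; term = 0.01126761²·(1 − 0.03048780)·25.8/5 = 6.3513531 × 10^-4.
Sum = 0.015614082.

0.01561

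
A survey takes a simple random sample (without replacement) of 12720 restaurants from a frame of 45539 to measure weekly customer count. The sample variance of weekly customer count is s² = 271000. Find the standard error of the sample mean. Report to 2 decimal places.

Under SRS without replacement, Var(ȳ) = (1 − f)·s²/n with f = n/N = 12720/45539 = 0.27932102.
Var(ȳ) = (1 − 0.27932102)·271000/12720 = 0.72067898·21.305031 = 15.354088.
SE(ȳ) = √(15.354088) = 3.92.

3.92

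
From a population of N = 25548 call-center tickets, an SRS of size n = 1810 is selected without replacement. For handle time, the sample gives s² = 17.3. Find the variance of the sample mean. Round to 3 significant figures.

Under SRS without replacement, Var(ȳ) = (1 − f)·s²/n with f = n/N = 1810/25548 = 0.07084703.
Var(ȳ) = (1 − 0.07084703)·17.3/1810 = 0.92915297·0.009558011 = 0.0088808543.

0.00888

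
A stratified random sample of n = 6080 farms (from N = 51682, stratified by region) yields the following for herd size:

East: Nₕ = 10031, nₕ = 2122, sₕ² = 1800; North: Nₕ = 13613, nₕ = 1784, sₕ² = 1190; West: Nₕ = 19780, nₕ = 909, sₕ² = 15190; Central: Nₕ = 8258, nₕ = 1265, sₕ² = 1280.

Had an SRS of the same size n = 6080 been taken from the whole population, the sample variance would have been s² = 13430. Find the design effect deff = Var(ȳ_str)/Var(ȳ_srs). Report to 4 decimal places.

1.2430

Var(ȳ_str) = Σ Wₕ²(1−fₕ)sₕ²/nₕ with Wₕ = Nₕ/51682:
  East: (10031/51682)²·(1−2122/10031)·1800/2122 = 0.025194997
  North: (13613/51682)²·(1−1784/13613)·1190/1784 = 0.040213823
  West: (19780/51682)²·(1−909/19780)·15190/909 = 2.3352666
  Central: (8258/51682)²·(1−1265/8258)·1280/1265 = 0.02187657
  → Var(ȳ_str) = 2.422552.
Var(ȳ_srs) = (1 − 6080/51682)·13430/6080 = 1.9490232.
deff = 2.422552 / 1.9490232 = 1.2430.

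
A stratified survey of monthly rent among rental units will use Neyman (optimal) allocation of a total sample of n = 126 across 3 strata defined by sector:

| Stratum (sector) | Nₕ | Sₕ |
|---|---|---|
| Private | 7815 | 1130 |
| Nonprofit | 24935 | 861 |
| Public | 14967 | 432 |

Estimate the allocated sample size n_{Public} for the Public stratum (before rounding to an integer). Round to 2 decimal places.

22.16

Neyman allocation: nₕ = n·NₕSₕ / Σⱼ NⱼSⱼ.
Σ NⱼSⱼ = 7815·1130 + 24935·861 + 14967·432 = 3.6765729 × 10^7.
n_{Public} = 126·14967·432 / (3.6765729 × 10^7) = 22.16.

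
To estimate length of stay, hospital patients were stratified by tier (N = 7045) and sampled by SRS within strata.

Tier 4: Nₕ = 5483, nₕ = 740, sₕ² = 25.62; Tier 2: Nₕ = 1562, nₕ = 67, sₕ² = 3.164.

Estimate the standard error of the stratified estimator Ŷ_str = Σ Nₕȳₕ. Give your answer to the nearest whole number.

Var(Ŷ_str) = Σₕ Nₕ²(1 − fₕ)sₕ²/nₕ.
Tier 4: 5483²·(1 − 740/5483)·25.62/740 = 900365.36.
Tier 2: 1562²·(1 − 67/1562)·3.164/67 = 110276.73.
Sum = 1.0106421 × 10^6.
SE = √(1.0106421 × 10^6) = 1005.

1005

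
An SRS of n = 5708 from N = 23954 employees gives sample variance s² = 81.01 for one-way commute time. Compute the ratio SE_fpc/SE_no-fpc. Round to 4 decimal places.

0.8728

f = n/N = 5708/23954 = 0.23829006.
SE_no-fpc = √(s²/n) = 0.1191317; SE_fpc = √((1−f)s²/n) = 0.10397338.
Ratio = √(1−f) = 0.87275996.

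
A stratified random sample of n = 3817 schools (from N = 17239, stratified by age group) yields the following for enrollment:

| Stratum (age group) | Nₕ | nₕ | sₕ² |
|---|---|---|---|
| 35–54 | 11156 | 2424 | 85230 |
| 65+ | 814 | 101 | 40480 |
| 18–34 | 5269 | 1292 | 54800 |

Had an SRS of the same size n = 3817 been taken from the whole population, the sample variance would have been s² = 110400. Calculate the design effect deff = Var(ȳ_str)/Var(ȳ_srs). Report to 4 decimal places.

Var(ȳ_str) = Σ Wₕ²(1−fₕ)sₕ²/nₕ with Wₕ = Nₕ/17239:
  35–54: (11156/17239)²·(1−2424/11156)·85230/2424 = 11.525452
  65+: (814/17239)²·(1−101/814)·40480/101 = 0.7827245
  18–34: (5269/17239)²·(1−1292/5269)·54800/1292 = 2.9907334
  → Var(ȳ_str) = 15.29891.
Var(ȳ_srs) = (1 − 3817/17239)·110400/3817 = 22.519154.
deff = 15.29891 / 22.519154 = 0.6794.

0.6794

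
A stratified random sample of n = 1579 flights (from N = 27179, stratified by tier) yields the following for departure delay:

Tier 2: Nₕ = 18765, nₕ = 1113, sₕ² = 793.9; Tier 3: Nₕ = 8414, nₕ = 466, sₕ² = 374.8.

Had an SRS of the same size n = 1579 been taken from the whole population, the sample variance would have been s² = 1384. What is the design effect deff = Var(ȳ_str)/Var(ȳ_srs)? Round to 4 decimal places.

0.4756

Var(ȳ_str) = Σ Wₕ²(1−fₕ)sₕ²/nₕ with Wₕ = Nₕ/27179:
  Tier 2: (18765/27179)²·(1−1113/18765)·793.9/1113 = 0.31984987
  Tier 3: (8414/27179)²·(1−466/8414)·374.8/466 = 0.072812691
  → Var(ȳ_str) = 0.39266256.
Var(ȳ_srs) = (1 − 1579/27179)·1384/1579 = 0.82558245.
deff = 0.39266256 / 0.82558245 = 0.4756.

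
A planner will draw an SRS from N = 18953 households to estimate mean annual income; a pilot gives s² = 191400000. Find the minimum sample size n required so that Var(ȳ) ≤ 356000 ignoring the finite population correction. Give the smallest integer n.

Without fpc, n₀ = s²/D = 191400000/356000 = 537.6404.
Rounding up, n = 538.

538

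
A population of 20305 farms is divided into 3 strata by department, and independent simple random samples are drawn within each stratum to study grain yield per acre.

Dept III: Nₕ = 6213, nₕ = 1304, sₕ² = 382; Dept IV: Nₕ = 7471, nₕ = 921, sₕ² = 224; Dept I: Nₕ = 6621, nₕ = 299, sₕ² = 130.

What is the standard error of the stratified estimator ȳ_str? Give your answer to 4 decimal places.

Var(ȳ_str) = Σₕ Wₕ²(1 − fₕ)sₕ²/nₕ with Wₕ = Nₕ/N, N = 20305.
Dept III: Wₕ = 0.30598375; term = 0.30598375²·(1 − 0.20988250)·382/1304 = 0.021670761.
Dept IV: Wₕ = 0.36793893; term = 0.36793893²·(1 − 0.12327667)·224/921 = 0.028867052.
Dept I: Wₕ = 0.32607732; term = 0.32607732²·(1 − 0.04515934)·130/299 = 0.044141212.
Sum = 0.094679025.
SE = √(0.094679025) = 0.3077.

0.3077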